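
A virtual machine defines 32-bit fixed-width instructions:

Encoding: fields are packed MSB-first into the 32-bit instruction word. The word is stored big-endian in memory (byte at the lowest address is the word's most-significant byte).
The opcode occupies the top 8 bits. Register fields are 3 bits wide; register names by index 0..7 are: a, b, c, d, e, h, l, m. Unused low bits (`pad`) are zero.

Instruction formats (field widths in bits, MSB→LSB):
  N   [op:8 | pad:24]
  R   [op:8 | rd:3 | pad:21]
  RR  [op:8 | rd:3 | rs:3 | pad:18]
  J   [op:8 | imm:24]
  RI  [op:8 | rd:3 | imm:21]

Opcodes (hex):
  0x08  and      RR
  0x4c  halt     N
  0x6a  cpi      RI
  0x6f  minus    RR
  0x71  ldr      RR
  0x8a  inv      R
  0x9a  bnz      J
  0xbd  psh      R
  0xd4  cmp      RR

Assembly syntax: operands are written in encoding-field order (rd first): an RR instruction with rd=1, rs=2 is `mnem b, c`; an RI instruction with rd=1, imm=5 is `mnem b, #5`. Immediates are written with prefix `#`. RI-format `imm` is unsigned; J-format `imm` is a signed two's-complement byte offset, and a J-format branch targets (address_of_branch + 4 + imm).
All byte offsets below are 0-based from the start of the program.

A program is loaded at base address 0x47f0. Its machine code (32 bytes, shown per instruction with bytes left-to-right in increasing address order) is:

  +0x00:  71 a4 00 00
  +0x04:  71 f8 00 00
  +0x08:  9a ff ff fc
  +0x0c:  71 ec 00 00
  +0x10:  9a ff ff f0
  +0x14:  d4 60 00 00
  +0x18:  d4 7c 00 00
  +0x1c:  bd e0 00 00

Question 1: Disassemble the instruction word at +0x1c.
psh m

+0x1c: bd e0 00 00 ⇒ word 0xbde00000 (big)
  opcode bits[31:24]=0xbd: psh/R
  rd: (w>>21)&0x7=0x7 → m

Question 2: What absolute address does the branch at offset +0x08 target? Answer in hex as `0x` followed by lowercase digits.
+0x08: 9a ff ff fc ⇒ word 0x9afffffc (big)
  top 8b → 0x9a → bnz [J]
  imm@[23:0]=0xfffffc (s24→-4) ⇒ #-4
  target = base 0x47f0 + off 0x08 + 4 + imm -4 = 0x47f8

0x47f8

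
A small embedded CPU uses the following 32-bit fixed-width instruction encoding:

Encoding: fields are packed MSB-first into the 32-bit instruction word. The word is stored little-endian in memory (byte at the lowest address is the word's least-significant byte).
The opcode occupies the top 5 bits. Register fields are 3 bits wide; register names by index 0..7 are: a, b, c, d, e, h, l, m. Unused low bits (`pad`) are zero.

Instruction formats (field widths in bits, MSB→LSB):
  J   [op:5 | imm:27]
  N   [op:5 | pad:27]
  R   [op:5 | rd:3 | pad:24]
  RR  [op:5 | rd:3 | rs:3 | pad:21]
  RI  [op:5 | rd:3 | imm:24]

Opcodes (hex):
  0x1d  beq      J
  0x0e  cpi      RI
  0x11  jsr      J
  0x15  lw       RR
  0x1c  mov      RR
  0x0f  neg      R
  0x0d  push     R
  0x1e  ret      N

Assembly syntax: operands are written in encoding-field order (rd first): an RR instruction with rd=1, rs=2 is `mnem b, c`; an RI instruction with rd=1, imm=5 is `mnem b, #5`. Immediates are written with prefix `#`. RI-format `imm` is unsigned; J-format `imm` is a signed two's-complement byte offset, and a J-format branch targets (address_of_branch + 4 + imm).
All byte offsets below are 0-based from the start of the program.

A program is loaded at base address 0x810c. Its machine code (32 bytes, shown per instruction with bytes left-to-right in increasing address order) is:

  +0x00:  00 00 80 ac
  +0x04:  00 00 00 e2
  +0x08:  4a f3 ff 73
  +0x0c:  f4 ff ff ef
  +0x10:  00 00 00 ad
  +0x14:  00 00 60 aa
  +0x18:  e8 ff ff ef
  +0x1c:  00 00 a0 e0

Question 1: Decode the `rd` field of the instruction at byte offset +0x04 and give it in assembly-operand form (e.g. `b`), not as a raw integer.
c

[04] 00 00 00 e2 → 0xe2000000
  opcode bits[31:27]=0x1c: mov/RR
  rd: (w>>24)&0x7=0x2 → c
  rs: (w>>21)&0x7=0x0 → a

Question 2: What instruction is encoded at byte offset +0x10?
lw h, a

[10] 00 00 00 ad → 0xad000000
  op=0xad000000>>27=0x15 ⇒ lw (RR)
  rd: (w>>24)&0x7=0x5 → h
  rs: (w>>21)&0x7=0x0 → a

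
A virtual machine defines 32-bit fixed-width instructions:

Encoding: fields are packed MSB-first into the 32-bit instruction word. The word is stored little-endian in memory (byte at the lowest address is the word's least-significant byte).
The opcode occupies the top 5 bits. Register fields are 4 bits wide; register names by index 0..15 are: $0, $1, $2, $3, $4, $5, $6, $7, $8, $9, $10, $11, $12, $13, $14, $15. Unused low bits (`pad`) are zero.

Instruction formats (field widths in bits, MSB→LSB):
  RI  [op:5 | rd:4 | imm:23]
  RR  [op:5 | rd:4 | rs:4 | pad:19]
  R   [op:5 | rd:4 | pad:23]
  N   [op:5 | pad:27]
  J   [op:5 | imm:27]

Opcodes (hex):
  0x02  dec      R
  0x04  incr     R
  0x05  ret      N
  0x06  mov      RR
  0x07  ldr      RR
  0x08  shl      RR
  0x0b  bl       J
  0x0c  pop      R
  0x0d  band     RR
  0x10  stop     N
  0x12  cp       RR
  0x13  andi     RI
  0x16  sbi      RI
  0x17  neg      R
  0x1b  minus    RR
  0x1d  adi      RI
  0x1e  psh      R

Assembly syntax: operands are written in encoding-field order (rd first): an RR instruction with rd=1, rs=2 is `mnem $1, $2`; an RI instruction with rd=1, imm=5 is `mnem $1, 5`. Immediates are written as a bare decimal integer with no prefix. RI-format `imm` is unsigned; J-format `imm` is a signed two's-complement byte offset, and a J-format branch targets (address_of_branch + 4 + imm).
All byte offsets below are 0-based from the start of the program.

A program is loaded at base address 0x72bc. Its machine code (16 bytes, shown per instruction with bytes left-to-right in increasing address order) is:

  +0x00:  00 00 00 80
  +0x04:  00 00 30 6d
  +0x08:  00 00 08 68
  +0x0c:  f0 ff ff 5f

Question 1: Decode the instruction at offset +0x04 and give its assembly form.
band $10, $6

[04] 00 00 30 6d → 0x6d300000
  opcode bits[31:27]=0xd: band/RR
  rd@[26:23]=0xa ⇒ $10
  rs@[22:19]=0x6 ⇒ $6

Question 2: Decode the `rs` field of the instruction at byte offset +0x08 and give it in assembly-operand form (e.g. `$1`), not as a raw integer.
@+08  little-endian(00 00 08 68) = 0x68080000
  op=0x68080000>>27=0xd ⇒ band (RR)
  [26:23] rd=0 = $0
  [22:19] rs=1 = $1

$1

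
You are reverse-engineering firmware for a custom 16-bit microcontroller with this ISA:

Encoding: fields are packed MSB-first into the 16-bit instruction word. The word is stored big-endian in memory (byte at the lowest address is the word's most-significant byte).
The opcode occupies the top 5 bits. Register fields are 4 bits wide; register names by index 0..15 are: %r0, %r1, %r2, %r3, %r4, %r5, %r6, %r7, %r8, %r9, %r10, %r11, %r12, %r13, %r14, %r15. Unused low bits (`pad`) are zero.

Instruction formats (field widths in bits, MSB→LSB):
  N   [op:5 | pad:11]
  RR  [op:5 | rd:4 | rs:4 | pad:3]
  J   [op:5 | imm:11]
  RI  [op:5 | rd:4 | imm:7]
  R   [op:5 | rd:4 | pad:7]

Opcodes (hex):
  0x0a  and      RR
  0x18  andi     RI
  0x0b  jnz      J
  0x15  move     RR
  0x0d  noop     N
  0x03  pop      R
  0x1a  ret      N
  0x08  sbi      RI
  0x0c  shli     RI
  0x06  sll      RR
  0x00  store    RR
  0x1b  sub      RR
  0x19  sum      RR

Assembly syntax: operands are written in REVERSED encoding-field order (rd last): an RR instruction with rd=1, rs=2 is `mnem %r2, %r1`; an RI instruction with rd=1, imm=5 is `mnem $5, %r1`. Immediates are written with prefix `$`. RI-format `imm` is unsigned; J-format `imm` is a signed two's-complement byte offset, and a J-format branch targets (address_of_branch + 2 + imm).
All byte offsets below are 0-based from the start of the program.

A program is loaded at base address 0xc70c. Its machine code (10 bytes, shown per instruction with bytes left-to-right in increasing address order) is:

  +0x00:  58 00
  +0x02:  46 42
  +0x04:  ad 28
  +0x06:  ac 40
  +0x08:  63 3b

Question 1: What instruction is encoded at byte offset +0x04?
move %r5, %r10

+0x04: ad 28 ⇒ word 0xad28 (big)
  opcode bits[15:11]=0x15: move/RR
  [10:7] rd=10 = %r10
  [6:3] rs=5 = %r5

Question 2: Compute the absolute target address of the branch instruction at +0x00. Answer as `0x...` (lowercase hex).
0xc70e

@+00  big-endian(58 00) = 0x5800
  top 5b → 0xb → jnz [J]
  [10:0] imm=0 = $0
  target = base 0xc70c + off 0x00 + 2 + imm 0 = 0xc70e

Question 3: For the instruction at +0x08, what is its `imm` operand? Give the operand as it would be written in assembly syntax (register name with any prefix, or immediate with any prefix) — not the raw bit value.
$59

[08] 63 3b → 0x633b
  top 5b → 0xc → shli [RI]
  rd@[10:7]=0x6 ⇒ %r6
  imm@[6:0]=0x3b ⇒ $59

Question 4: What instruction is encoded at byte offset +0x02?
+0x02: 46 42 ⇒ word 0x4642 (big)
  opcode bits[15:11]=0x8: sbi/RI
  [10:7] rd=12 = %r12
  [6:0] imm=66 = $66

sbi $66, %r12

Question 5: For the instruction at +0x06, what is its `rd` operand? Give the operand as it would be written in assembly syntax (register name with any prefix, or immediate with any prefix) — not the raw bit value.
%r8

off 0x06: read ac 40 as big → 0xac40
  op=0xac40>>11=0x15 ⇒ move (RR)
  rd@[10:7]=0x8 ⇒ %r8
  rs@[6:3]=0x8 ⇒ %r8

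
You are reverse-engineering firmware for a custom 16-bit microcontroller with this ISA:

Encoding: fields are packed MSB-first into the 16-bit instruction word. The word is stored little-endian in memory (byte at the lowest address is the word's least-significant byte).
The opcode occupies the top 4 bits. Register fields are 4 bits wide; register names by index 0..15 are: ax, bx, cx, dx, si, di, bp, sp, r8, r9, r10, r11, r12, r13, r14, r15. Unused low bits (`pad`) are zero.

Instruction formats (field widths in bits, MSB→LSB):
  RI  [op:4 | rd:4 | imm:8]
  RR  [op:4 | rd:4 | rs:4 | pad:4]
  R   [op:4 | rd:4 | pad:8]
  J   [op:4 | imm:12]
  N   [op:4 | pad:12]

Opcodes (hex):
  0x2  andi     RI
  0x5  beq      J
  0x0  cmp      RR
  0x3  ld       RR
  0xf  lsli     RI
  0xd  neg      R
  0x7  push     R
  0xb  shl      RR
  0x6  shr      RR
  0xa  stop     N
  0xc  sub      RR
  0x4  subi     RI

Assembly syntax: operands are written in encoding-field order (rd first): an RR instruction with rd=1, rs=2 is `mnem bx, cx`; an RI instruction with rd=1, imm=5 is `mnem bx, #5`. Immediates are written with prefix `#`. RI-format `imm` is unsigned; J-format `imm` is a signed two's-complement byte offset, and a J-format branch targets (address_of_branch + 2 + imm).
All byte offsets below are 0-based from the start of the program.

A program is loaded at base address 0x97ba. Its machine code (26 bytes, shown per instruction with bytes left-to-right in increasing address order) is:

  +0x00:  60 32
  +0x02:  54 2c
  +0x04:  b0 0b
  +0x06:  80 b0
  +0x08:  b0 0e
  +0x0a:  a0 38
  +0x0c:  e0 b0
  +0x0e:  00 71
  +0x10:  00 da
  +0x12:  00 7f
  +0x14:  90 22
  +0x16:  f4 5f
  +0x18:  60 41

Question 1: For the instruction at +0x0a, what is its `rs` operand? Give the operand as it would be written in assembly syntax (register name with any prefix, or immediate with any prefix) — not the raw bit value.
[0a] a0 38 → 0x38a0
  op=0x38a0>>12=0x3 ⇒ ld (RR)
  [11:8] rd=8 = r8
  [7:4] rs=10 = r10

r10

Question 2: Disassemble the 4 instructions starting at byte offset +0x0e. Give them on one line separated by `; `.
push bx; neg r10; push r15; andi cx, #144

off 0x0e: read 00 71 as little → 0x7100
  top 4b → 0x7 → push [R]
  [11:8] rd=1 = bx
off 0x10: read 00 da as little → 0xda00
  top 4b → 0xd → neg [R]
  [11:8] rd=10 = r10
off 0x12: read 00 7f as little → 0x7f00
  top 4b → 0x7 → push [R]
  [11:8] rd=15 = r15
off 0x14: read 90 22 as little → 0x2290
  top 4b → 0x2 → andi [RI]
  [11:8] rd=2 = cx
  [7:0] imm=144 = #144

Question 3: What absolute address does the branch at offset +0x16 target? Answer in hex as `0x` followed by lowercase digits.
+0x16: f4 5f ⇒ word 0x5ff4 (little)
  op=0x5ff4>>12=0x5 ⇒ beq (J)
  imm: (w>>0)&0xfff=0xff4 (s12→-12) → #-12
  target = base 0x97ba + off 0x16 + 2 + imm -12 = 0x97c6

0x97c6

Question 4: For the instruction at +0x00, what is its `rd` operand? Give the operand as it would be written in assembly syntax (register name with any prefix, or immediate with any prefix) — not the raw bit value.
cx

@+00  little-endian(60 32) = 0x3260
  top 4b → 0x3 → ld [RR]
  rd@[11:8]=0x2 ⇒ cx
  rs@[7:4]=0x6 ⇒ bp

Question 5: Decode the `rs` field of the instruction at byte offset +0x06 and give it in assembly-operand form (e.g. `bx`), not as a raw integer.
r8

+0x06: 80 b0 ⇒ word 0xb080 (little)
  opcode bits[15:12]=0xb: shl/RR
  [11:8] rd=0 = ax
  [7:4] rs=8 = r8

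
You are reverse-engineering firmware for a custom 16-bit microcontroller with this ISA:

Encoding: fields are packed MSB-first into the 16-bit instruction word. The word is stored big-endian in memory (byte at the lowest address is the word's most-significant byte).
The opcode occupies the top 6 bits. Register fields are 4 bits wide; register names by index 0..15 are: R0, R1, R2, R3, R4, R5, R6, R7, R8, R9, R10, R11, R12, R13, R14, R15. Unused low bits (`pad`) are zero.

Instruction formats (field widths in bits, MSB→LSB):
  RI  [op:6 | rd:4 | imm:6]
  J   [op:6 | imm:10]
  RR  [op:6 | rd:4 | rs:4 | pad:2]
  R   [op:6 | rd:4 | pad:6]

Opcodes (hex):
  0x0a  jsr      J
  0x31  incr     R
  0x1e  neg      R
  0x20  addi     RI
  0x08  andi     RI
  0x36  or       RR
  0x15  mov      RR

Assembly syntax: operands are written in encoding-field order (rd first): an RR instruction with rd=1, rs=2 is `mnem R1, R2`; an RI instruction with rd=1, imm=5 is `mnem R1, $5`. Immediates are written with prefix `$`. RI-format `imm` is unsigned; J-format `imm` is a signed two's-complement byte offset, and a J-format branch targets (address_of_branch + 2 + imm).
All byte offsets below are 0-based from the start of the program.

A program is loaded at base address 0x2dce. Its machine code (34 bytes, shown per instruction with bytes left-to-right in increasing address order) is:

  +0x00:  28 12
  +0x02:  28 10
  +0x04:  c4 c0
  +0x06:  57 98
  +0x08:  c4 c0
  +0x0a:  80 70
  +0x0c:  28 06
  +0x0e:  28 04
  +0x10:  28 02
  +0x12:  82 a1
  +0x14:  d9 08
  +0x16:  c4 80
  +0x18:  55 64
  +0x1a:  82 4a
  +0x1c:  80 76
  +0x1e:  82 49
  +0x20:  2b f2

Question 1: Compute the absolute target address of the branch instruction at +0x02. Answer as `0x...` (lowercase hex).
[02] 28 10 → 0x2810
  op=0x2810>>10=0xa ⇒ jsr (J)
  imm: (w>>0)&0x3ff=0x10 → $16
  target = base 0x2dce + off 0x02 + 2 + imm 16 = 0x2de2

0x2de2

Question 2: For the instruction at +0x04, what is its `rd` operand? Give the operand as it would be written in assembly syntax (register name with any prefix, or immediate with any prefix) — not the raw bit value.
R3

@+04  big-endian(c4 c0) = 0xc4c0
  opcode bits[15:10]=0x31: incr/R
  rd: (w>>6)&0xf=0x3 → R3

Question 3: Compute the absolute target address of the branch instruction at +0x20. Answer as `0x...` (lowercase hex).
0x2de2

+0x20: 2b f2 ⇒ word 0x2bf2 (big)
  top 6b → 0xa → jsr [J]
  [9:0] imm=1010 (s10→-14) = $-14
  target = base 0x2dce + off 0x20 + 2 + imm -14 = 0x2de2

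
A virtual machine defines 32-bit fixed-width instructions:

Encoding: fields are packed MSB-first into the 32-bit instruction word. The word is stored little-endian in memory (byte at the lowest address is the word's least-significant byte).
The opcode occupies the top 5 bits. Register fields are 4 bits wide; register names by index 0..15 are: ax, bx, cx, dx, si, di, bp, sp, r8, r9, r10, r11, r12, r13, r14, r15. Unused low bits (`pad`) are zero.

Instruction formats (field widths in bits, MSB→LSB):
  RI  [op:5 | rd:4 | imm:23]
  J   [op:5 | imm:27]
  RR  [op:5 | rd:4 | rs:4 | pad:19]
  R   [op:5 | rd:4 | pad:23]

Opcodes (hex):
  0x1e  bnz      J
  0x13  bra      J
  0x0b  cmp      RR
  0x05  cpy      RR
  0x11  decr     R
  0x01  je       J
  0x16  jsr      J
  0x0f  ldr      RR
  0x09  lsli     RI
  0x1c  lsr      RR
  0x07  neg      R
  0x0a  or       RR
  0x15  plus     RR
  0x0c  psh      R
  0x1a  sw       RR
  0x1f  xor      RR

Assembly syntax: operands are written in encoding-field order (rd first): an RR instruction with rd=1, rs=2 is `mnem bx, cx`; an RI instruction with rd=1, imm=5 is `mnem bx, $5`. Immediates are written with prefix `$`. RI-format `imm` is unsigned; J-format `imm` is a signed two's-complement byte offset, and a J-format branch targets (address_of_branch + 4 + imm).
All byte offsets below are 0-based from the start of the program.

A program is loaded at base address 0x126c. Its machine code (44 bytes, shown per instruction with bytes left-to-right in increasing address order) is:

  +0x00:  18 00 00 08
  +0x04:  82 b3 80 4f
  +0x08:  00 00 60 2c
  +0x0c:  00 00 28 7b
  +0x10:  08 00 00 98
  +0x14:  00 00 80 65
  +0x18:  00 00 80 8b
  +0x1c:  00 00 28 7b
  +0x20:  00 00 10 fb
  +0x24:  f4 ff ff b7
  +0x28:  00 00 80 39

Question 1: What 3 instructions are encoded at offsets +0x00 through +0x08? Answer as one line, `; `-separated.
je $24; lsli r15, $45954; cpy r8, r12

+0x00: 18 00 00 08 ⇒ word 0x08000018 (little)
  op=0x08000018>>27=0x1 ⇒ je (J)
  imm: (w>>0)&0x7ffffff=0x18 → $24
+0x04: 82 b3 80 4f ⇒ word 0x4f80b382 (little)
  op=0x4f80b382>>27=0x9 ⇒ lsli (RI)
  rd: (w>>23)&0xf=0xf → r15
  imm: (w>>0)&0x7fffff=0xb382 → $45954
+0x08: 00 00 60 2c ⇒ word 0x2c600000 (little)
  op=0x2c600000>>27=0x5 ⇒ cpy (RR)
  rd: (w>>23)&0xf=0x8 → r8
  rs: (w>>19)&0xf=0xc → r12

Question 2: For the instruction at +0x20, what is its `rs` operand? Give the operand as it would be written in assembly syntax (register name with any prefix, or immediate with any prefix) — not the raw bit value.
cx

off 0x20: read 00 00 10 fb as little → 0xfb100000
  opcode bits[31:27]=0x1f: xor/RR
  rd: (w>>23)&0xf=0x6 → bp
  rs: (w>>19)&0xf=0x2 → cx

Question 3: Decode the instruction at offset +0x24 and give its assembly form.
jsr $-12

@+24  little-endian(f4 ff ff b7) = 0xb7fffff4
  op=0xb7fffff4>>27=0x16 ⇒ jsr (J)
  [26:0] imm=134217716 (s27→-12) = $-12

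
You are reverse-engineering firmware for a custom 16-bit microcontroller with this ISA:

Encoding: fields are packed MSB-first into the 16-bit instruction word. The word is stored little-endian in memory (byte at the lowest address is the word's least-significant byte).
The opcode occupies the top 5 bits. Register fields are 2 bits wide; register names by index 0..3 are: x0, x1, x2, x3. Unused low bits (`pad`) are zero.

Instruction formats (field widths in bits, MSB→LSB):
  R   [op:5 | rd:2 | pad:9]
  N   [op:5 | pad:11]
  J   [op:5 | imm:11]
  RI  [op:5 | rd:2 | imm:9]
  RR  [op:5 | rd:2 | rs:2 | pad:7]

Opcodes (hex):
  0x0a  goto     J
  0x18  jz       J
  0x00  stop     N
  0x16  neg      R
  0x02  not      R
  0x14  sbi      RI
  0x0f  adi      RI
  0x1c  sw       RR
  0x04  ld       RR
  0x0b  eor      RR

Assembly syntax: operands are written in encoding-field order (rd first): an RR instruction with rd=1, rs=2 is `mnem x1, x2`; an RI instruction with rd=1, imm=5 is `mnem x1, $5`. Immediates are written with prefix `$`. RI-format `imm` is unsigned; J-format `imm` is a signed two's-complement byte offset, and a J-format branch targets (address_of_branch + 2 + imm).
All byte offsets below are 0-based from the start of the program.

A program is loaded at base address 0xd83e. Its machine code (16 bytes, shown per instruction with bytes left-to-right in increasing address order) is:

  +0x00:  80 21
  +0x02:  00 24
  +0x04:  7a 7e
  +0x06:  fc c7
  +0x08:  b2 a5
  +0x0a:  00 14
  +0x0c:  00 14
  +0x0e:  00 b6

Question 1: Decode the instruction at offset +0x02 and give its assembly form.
[02] 00 24 → 0x2400
  op=0x2400>>11=0x4 ⇒ ld (RR)
  [10:9] rd=2 = x2
  [8:7] rs=0 = x0

ld x2, x0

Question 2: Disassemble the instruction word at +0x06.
jz $-4

[06] fc c7 → 0xc7fc
  op=0xc7fc>>11=0x18 ⇒ jz (J)
  [10:0] imm=2044 (s11→-4) = $-4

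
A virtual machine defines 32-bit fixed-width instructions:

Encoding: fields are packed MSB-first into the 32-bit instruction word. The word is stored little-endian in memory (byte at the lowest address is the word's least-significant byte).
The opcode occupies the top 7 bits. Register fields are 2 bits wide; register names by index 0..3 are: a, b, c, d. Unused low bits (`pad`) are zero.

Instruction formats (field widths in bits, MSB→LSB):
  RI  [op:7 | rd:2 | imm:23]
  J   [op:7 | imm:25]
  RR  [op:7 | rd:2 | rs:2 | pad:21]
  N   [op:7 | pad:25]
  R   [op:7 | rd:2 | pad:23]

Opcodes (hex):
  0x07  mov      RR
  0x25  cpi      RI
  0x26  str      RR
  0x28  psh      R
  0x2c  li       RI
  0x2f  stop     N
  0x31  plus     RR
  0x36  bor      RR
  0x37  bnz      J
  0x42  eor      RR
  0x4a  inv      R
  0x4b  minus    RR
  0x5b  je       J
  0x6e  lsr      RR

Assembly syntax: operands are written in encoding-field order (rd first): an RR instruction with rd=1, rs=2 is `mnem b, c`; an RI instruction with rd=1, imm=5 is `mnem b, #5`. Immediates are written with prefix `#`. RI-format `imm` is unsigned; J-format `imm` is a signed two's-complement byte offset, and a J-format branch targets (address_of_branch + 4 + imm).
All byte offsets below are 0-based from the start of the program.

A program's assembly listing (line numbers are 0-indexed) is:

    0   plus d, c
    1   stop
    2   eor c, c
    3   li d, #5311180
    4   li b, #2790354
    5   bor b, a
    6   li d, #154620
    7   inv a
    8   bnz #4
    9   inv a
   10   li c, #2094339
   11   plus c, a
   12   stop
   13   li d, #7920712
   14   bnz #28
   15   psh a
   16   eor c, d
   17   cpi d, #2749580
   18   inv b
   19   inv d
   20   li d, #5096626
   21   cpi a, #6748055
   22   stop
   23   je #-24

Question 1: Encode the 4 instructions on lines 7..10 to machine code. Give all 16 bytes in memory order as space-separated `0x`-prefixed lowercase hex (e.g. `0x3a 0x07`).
0x00 0x00 0x00 0x94 0x04 0x00 0x00 0x6e 0x00 0x00 0x00 0x94 0x03 0xf5 0x1f 0x59

L7: inv op=0x4a:7|rd=0:2|pad=0:23 ⇒ 0x94000000 ⇒ little 00 00 00 94
L8: bnz op=0x37:7|imm=4:25 ⇒ 0x6e000004 ⇒ little 04 00 00 6e
L9: inv op=0x4a:7|rd=0:2|pad=0:23 ⇒ 0x94000000 ⇒ little 00 00 00 94
L10: li op=0x2c:7|rd=2:2|imm=2094339:23 ⇒ 0x591ff503 ⇒ little 03 f5 1f 59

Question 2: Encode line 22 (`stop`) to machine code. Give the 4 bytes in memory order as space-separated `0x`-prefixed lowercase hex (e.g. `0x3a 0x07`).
0x00 0x00 0x00 0x5e

line 22 (stop): pack op=0x2f:7|pad=0:25 = 0x5e000000; little→ 00 00 00 5e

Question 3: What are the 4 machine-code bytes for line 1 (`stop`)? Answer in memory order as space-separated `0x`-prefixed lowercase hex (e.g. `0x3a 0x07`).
0x00 0x00 0x00 0x5e

1. stop fields op=0x2f:7|pad=0:25 → word 5e000000h → 00 00 00 5e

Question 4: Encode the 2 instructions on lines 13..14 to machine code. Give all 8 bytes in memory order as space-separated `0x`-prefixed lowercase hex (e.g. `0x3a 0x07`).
13. li fields op=0x2c:7|rd=3:2|imm=7920712:23 → word 59f8dc48h → 48 dc f8 59
14. bnz fields op=0x37:7|imm=28:25 → word 6e00001ch → 1c 00 00 6e

0x48 0xdc 0xf8 0x59 0x1c 0x00 0x00 0x6e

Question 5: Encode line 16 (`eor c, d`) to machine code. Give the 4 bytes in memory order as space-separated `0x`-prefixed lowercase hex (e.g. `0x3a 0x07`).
0x00 0x00 0x60 0x85

L16: eor op=0x42:7|rd=2:2|rs=3:2|pad=0:21 ⇒ 0x85600000 ⇒ little 00 00 60 85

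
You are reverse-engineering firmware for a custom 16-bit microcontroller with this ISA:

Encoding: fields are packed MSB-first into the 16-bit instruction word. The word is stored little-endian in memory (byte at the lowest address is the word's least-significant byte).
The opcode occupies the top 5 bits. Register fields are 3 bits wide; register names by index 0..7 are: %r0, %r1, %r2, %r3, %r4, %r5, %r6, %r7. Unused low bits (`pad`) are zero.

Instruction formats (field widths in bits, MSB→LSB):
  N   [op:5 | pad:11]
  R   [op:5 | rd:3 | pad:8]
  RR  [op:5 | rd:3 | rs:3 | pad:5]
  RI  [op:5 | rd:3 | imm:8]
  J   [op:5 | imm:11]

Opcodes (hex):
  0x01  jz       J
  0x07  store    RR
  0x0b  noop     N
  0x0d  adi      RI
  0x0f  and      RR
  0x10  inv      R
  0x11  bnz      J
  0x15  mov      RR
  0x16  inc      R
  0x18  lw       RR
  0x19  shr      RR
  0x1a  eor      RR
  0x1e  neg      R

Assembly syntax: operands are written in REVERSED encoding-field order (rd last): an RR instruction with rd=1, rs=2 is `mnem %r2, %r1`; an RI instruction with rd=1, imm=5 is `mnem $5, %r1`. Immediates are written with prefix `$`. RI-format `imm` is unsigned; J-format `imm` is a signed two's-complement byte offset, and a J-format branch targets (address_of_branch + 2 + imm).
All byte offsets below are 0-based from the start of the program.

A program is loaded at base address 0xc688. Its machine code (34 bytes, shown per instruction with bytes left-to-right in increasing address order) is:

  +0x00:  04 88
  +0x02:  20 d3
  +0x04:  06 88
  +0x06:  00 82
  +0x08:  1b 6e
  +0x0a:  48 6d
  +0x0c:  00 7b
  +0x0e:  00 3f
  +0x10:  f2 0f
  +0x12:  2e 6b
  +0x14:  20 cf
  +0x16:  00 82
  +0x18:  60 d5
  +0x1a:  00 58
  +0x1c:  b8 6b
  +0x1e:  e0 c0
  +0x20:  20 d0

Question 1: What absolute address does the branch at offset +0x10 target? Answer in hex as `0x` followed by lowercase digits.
[10] f2 0f → 0x0ff2
  top 5b → 0x1 → jz [J]
  imm: (w>>0)&0x7ff=0x7f2 (s11→-14) → $-14
  target = base 0xc688 + off 0x10 + 2 + imm -14 = 0xc68c

0xc68c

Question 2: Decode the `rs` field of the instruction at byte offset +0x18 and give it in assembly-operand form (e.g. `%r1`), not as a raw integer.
%r3

@+18  little-endian(60 d5) = 0xd560
  op=0xd560>>11=0x1a ⇒ eor (RR)
  [10:8] rd=5 = %r5
  [7:5] rs=3 = %r3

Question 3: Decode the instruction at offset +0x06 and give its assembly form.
[06] 00 82 → 0x8200
  op=0x8200>>11=0x10 ⇒ inv (R)
  rd@[10:8]=0x2 ⇒ %r2

inv %r2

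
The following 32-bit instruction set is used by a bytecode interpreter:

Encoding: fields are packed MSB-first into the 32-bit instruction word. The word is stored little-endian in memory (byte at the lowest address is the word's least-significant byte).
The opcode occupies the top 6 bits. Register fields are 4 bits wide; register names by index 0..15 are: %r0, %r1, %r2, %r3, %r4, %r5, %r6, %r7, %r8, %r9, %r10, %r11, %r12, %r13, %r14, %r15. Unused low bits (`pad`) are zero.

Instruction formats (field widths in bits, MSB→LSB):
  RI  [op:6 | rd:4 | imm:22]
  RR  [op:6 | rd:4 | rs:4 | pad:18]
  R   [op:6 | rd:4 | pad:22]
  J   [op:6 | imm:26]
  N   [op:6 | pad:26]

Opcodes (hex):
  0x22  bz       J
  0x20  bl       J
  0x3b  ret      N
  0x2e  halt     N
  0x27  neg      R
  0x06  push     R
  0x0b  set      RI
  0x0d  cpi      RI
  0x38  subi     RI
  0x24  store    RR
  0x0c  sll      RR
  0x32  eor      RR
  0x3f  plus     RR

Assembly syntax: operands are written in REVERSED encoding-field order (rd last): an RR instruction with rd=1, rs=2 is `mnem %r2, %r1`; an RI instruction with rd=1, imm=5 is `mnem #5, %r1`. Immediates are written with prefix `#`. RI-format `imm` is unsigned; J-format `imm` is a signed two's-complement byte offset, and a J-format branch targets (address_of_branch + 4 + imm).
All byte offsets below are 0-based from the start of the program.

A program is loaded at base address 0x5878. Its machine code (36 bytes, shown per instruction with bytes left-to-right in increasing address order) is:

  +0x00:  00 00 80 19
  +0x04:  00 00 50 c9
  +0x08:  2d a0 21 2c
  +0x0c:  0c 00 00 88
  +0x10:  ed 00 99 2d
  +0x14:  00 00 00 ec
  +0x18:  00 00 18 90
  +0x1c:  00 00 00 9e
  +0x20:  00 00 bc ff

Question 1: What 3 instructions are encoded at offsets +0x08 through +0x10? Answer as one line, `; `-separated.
set #2203693, %r0; bz #12; set #1638637, %r6

@+08  little-endian(2d a0 21 2c) = 0x2c21a02d
  top 6b → 0xb → set [RI]
  rd@[25:22]=0x0 ⇒ %r0
  imm@[21:0]=0x21a02d ⇒ #2203693
@+0c  little-endian(0c 00 00 88) = 0x8800000c
  top 6b → 0x22 → bz [J]
  imm@[25:0]=0xc ⇒ #12
@+10  little-endian(ed 00 99 2d) = 0x2d9900ed
  top 6b → 0xb → set [RI]
  rd@[25:22]=0x6 ⇒ %r6
  imm@[21:0]=0x1900ed ⇒ #1638637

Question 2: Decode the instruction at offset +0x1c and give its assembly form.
neg %r8

+0x1c: 00 00 00 9e ⇒ word 0x9e000000 (little)
  op=0x9e000000>>26=0x27 ⇒ neg (R)
  rd@[25:22]=0x8 ⇒ %r8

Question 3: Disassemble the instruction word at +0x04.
eor %r4, %r5

@+04  little-endian(00 00 50 c9) = 0xc9500000
  opcode bits[31:26]=0x32: eor/RR
  rd@[25:22]=0x5 ⇒ %r5
  rs@[21:18]=0x4 ⇒ %r4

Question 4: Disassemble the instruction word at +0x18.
off 0x18: read 00 00 18 90 as little → 0x90180000
  top 6b → 0x24 → store [RR]
  rd@[25:22]=0x0 ⇒ %r0
  rs@[21:18]=0x6 ⇒ %r6

store %r6, %r0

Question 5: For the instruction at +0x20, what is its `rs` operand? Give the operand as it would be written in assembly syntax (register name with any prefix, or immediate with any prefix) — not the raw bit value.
%r15

+0x20: 00 00 bc ff ⇒ word 0xffbc0000 (little)
  opcode bits[31:26]=0x3f: plus/RR
  rd@[25:22]=0xe ⇒ %r14
  rs@[21:18]=0xf ⇒ %r15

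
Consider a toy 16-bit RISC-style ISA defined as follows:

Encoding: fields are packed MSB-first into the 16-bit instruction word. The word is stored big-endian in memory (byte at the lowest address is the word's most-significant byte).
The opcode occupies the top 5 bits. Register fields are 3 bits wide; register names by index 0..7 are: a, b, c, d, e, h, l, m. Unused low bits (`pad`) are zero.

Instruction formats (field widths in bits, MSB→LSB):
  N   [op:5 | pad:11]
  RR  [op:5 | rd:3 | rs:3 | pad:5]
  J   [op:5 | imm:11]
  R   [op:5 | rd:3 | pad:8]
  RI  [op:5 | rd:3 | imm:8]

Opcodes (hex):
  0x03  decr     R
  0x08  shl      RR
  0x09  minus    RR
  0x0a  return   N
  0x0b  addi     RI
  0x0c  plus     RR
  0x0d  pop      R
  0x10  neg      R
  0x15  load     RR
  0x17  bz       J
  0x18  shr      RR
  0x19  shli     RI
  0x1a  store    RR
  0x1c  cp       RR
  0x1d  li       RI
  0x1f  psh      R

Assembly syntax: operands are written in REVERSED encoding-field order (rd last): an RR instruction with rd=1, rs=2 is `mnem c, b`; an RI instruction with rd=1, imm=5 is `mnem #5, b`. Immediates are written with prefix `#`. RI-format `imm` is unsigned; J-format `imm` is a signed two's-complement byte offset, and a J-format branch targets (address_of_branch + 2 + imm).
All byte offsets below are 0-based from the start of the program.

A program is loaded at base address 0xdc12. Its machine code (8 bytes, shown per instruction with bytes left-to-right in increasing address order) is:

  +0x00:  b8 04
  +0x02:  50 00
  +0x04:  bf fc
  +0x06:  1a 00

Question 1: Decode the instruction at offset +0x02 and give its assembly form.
return

off 0x02: read 50 00 as big → 0x5000
  op=0x5000>>11=0xa ⇒ return (N)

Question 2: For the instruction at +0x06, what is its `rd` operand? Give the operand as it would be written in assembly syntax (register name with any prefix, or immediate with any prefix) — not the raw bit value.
@+06  big-endian(1a 00) = 0x1a00
  top 5b → 0x3 → decr [R]
  rd: (w>>8)&0x7=0x2 → c

c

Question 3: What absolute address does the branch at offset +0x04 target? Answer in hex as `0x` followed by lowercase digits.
0xdc14

off 0x04: read bf fc as big → 0xbffc
  op=0xbffc>>11=0x17 ⇒ bz (J)
  imm: (w>>0)&0x7ff=0x7fc (s11→-4) → #-4
  target = base 0xdc12 + off 0x04 + 2 + imm -4 = 0xdc14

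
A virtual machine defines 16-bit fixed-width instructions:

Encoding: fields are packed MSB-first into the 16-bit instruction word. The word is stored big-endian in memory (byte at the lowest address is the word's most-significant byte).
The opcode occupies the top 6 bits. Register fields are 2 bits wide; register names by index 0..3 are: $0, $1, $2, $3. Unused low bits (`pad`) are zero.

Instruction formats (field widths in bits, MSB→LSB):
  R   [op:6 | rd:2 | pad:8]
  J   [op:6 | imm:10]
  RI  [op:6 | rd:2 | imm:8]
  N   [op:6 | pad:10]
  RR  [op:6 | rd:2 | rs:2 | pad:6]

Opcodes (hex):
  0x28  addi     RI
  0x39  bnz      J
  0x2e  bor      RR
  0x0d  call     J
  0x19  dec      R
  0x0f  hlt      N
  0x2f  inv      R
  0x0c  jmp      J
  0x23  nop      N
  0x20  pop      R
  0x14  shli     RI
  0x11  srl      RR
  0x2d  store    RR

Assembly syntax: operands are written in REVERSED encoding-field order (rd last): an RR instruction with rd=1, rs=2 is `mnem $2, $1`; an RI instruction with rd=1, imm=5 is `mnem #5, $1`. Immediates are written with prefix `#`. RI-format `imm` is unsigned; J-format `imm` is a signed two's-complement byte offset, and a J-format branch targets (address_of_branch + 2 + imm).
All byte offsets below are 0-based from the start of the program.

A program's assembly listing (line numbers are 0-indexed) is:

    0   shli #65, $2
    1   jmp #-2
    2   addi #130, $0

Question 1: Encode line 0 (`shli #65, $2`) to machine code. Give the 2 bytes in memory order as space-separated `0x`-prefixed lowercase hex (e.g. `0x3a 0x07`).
0x52 0x41

L0: shli op=0x14:6|rd=2:2|imm=65:8 ⇒ 0x5241 ⇒ big 52 41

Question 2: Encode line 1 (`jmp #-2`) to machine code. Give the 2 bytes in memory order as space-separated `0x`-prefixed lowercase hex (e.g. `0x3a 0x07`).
0x33 0xfe

1. jmp fields op=0xc:6|imm=-2:10 → word 33feh → 33 fe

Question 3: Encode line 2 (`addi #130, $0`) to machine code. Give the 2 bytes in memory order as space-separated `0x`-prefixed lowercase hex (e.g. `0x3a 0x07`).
line 2 (addi): pack op=0x28:6|rd=0:2|imm=130:8 = 0xa082; big→ a0 82

0xa0 0x82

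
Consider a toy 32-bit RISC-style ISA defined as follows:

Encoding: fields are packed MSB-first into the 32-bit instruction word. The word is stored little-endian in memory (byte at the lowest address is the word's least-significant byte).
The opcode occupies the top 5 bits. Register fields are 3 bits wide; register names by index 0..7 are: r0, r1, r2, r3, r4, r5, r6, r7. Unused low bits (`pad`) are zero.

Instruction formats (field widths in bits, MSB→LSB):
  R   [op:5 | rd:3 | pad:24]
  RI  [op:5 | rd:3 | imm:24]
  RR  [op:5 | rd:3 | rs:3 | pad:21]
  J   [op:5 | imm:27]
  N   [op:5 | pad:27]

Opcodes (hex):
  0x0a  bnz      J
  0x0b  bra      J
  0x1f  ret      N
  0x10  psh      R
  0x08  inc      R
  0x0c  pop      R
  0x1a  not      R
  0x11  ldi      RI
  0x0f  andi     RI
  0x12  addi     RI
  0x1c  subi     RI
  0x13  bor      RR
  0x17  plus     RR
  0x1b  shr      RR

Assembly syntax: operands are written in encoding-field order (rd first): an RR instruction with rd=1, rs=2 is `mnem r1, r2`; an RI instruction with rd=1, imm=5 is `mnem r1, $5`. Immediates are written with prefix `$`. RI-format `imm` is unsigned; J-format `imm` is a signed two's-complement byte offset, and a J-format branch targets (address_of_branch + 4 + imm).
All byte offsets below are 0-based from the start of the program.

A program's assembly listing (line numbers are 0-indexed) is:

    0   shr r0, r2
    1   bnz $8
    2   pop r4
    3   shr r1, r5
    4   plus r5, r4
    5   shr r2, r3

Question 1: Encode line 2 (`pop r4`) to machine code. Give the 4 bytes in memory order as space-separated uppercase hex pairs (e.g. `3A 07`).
line 2 (pop): pack op=0xc:5|rd=4:3|pad=0:24 = 0x64000000; little→ 00 00 00 64

00 00 00 64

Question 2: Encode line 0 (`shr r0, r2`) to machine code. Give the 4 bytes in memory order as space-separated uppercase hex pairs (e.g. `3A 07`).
00 00 40 D8

L0: shr op=0x1b:5|rd=0:3|rs=2:3|pad=0:21 ⇒ 0xd8400000 ⇒ little 00 00 40 d8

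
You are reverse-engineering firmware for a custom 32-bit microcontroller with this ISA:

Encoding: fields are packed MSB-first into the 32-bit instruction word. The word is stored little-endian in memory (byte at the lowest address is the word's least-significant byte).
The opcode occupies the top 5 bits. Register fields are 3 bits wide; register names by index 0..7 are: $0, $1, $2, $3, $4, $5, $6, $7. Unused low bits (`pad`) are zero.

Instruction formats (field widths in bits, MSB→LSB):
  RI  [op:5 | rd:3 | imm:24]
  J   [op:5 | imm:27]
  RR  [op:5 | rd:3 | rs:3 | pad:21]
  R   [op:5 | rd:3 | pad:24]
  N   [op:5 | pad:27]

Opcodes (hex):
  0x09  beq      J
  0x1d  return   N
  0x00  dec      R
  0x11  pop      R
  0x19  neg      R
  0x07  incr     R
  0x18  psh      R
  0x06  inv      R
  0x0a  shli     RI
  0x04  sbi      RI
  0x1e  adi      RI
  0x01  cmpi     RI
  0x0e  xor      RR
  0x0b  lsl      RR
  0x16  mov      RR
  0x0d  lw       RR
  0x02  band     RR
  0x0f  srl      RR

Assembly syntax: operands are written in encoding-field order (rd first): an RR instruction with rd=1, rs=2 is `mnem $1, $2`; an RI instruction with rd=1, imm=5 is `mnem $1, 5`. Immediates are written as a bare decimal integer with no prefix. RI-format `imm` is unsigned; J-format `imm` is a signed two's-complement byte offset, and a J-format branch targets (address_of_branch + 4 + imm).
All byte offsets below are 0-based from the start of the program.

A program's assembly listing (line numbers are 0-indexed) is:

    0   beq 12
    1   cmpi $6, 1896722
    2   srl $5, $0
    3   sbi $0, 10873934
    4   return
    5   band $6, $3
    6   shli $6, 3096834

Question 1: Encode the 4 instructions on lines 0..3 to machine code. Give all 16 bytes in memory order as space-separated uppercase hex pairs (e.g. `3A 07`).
0. beq fields op=0x9:5|imm=12:27 → word 4800000ch → 0c 00 00 48
1. cmpi fields op=0x1:5|rd=6:3|imm=1896722:24 → word 0e1cf112h → 12 f1 1c 0e
2. srl fields op=0xf:5|rd=5:3|rs=0:3|pad=0:21 → word 7d000000h → 00 00 00 7d
3. sbi fields op=0x4:5|rd=0:3|imm=10873934:24 → word 20a5ec4eh → 4e ec a5 20

0C 00 00 48 12 F1 1C 0E 00 00 00 7D 4E EC A5 20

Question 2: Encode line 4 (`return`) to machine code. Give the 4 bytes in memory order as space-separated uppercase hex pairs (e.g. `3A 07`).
line 4 (return): pack op=0x1d:5|pad=0:27 = 0xe8000000; little→ 00 00 00 e8

00 00 00 E8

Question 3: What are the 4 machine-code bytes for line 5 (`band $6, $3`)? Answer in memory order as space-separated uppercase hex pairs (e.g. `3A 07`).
00 00 60 16

5. band fields op=0x2:5|rd=6:3|rs=3:3|pad=0:21 → word 16600000h → 00 00 60 16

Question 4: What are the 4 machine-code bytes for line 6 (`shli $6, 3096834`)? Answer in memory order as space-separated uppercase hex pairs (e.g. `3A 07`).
02 41 2F 56

line 6 (shli): pack op=0xa:5|rd=6:3|imm=3096834:24 = 0x562f4102; little→ 02 41 2f 56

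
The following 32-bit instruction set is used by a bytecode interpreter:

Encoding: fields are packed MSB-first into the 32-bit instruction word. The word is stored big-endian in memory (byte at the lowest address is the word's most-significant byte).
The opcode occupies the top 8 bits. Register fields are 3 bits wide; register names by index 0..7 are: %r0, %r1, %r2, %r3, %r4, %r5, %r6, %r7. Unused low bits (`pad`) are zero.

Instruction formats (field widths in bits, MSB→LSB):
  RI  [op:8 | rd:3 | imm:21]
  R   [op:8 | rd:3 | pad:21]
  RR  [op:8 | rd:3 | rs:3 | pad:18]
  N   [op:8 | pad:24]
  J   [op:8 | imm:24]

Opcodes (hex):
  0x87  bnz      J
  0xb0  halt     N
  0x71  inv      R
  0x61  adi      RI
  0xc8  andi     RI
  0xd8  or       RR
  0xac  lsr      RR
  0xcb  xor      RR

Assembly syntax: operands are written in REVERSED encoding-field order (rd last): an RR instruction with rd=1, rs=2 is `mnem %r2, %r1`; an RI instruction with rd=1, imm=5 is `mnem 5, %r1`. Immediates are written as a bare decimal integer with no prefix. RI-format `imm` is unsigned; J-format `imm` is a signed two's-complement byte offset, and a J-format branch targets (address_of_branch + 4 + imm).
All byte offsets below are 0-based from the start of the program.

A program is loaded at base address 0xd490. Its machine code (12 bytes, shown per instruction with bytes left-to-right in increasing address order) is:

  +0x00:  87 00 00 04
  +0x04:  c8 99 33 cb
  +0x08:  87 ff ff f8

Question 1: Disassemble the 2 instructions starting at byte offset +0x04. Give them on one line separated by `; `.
off 0x04: read c8 99 33 cb as big → 0xc89933cb
  op=0xc89933cb>>24=0xc8 ⇒ andi (RI)
  [23:21] rd=4 = %r4
  [20:0] imm=1651659 = 1651659
off 0x08: read 87 ff ff f8 as big → 0x87fffff8
  op=0x87fffff8>>24=0x87 ⇒ bnz (J)
  [23:0] imm=16777208 (s24→-8) = -8

andi 1651659, %r4; bnz -8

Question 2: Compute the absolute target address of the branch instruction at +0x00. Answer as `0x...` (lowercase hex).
0xd498

+0x00: 87 00 00 04 ⇒ word 0x87000004 (big)
  op=0x87000004>>24=0x87 ⇒ bnz (J)
  [23:0] imm=4 = 4
  target = base 0xd490 + off 0x00 + 4 + imm 4 = 0xd498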